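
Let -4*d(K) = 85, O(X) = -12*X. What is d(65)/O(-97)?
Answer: -85/4656 ≈ -0.018256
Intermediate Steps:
d(K) = -85/4 (d(K) = -¼*85 = -85/4)
d(65)/O(-97) = -85/(4*((-12*(-97)))) = -85/4/1164 = -85/4*1/1164 = -85/4656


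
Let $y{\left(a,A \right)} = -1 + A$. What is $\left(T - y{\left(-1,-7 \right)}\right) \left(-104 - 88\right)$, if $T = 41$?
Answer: $-9408$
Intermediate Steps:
$\left(T - y{\left(-1,-7 \right)}\right) \left(-104 - 88\right) = \left(41 - \left(-1 - 7\right)\right) \left(-104 - 88\right) = \left(41 - -8\right) \left(-192\right) = \left(41 + 8\right) \left(-192\right) = 49 \left(-192\right) = -9408$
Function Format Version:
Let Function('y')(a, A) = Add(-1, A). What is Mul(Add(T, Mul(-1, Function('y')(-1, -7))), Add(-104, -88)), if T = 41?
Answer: -9408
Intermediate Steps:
Mul(Add(T, Mul(-1, Function('y')(-1, -7))), Add(-104, -88)) = Mul(Add(41, Mul(-1, Add(-1, -7))), Add(-104, -88)) = Mul(Add(41, Mul(-1, -8)), -192) = Mul(Add(41, 8), -192) = Mul(49, -192) = -9408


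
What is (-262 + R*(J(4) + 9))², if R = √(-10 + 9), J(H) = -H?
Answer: 68619 - 2620*I ≈ 68619.0 - 2620.0*I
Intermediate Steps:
R = I (R = √(-1) = I ≈ 1.0*I)
(-262 + R*(J(4) + 9))² = (-262 + I*(-1*4 + 9))² = (-262 + I*(-4 + 9))² = (-262 + I*5)² = (-262 + 5*I)²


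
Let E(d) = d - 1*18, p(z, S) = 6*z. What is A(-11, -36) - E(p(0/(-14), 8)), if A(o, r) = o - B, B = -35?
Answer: 42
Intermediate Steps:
A(o, r) = 35 + o (A(o, r) = o - 1*(-35) = o + 35 = 35 + o)
E(d) = -18 + d (E(d) = d - 18 = -18 + d)
A(-11, -36) - E(p(0/(-14), 8)) = (35 - 11) - (-18 + 6*(0/(-14))) = 24 - (-18 + 6*(0*(-1/14))) = 24 - (-18 + 6*0) = 24 - (-18 + 0) = 24 - 1*(-18) = 24 + 18 = 42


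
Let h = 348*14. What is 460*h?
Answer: 2241120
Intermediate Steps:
h = 4872
460*h = 460*4872 = 2241120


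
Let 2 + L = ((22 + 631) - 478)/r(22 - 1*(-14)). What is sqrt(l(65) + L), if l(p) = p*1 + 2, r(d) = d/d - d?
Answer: 2*sqrt(15) ≈ 7.7460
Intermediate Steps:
r(d) = 1 - d
l(p) = 2 + p (l(p) = p + 2 = 2 + p)
L = -7 (L = -2 + ((22 + 631) - 478)/(1 - (22 - 1*(-14))) = -2 + (653 - 478)/(1 - (22 + 14)) = -2 + 175/(1 - 1*36) = -2 + 175/(1 - 36) = -2 + 175/(-35) = -2 + 175*(-1/35) = -2 - 5 = -7)
sqrt(l(65) + L) = sqrt((2 + 65) - 7) = sqrt(67 - 7) = sqrt(60) = 2*sqrt(15)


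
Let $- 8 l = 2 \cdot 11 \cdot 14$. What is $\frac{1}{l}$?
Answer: $- \frac{2}{77} \approx -0.025974$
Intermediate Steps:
$l = - \frac{77}{2}$ ($l = - \frac{2 \cdot 11 \cdot 14}{8} = - \frac{22 \cdot 14}{8} = \left(- \frac{1}{8}\right) 308 = - \frac{77}{2} \approx -38.5$)
$\frac{1}{l} = \frac{1}{- \frac{77}{2}} = - \frac{2}{77}$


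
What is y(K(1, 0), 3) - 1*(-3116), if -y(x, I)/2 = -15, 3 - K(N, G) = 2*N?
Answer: 3146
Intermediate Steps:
K(N, G) = 3 - 2*N
y(x, I) = 30 (y(x, I) = -2*(-15) = 30)
y(K(1, 0), 3) - 1*(-3116) = 30 - 1*(-3116) = 30 + 3116 = 3146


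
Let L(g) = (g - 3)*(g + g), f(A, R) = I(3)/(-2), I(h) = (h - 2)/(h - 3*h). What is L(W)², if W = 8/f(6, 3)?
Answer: 318836736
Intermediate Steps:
I(h) = -(-2 + h)/(2*h) (I(h) = (-2 + h)/((-2*h)) = (-2 + h)*(-1/(2*h)) = -(-2 + h)/(2*h))
f(A, R) = 1/12 (f(A, R) = ((½)*(2 - 1*3)/3)/(-2) = ((½)*(⅓)*(2 - 3))*(-½) = ((½)*(⅓)*(-1))*(-½) = -⅙*(-½) = 1/12)
W = 96 (W = 8/(1/12) = 8*12 = 96)
L(g) = 2*g*(-3 + g) (L(g) = (-3 + g)*(2*g) = 2*g*(-3 + g))
L(W)² = (2*96*(-3 + 96))² = (2*96*93)² = 17856² = 318836736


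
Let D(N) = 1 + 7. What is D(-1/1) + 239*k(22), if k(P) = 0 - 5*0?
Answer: 8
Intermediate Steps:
k(P) = 0 (k(P) = 0 + 0 = 0)
D(N) = 8
D(-1/1) + 239*k(22) = 8 + 239*0 = 8 + 0 = 8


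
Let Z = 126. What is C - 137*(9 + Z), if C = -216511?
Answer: -235006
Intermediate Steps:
C - 137*(9 + Z) = -216511 - 137*(9 + 126) = -216511 - 137*135 = -216511 - 18495 = -235006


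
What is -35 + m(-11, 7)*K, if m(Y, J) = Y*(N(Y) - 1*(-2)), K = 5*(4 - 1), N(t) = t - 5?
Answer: 2275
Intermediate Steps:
N(t) = -5 + t
K = 15 (K = 5*3 = 15)
m(Y, J) = Y*(-3 + Y) (m(Y, J) = Y*((-5 + Y) - 1*(-2)) = Y*((-5 + Y) + 2) = Y*(-3 + Y))
-35 + m(-11, 7)*K = -35 - 11*(-3 - 11)*15 = -35 - 11*(-14)*15 = -35 + 154*15 = -35 + 2310 = 2275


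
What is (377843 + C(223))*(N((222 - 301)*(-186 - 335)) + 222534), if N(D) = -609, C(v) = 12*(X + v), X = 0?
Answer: 84446679075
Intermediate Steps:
C(v) = 12*v (C(v) = 12*(0 + v) = 12*v)
(377843 + C(223))*(N((222 - 301)*(-186 - 335)) + 222534) = (377843 + 12*223)*(-609 + 222534) = (377843 + 2676)*221925 = 380519*221925 = 84446679075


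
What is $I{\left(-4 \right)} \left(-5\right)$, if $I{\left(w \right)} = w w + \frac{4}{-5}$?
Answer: $-76$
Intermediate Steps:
$I{\left(w \right)} = - \frac{4}{5} + w^{2}$ ($I{\left(w \right)} = w^{2} + 4 \left(- \frac{1}{5}\right) = w^{2} - \frac{4}{5} = - \frac{4}{5} + w^{2}$)
$I{\left(-4 \right)} \left(-5\right) = \left(- \frac{4}{5} + \left(-4\right)^{2}\right) \left(-5\right) = \left(- \frac{4}{5} + 16\right) \left(-5\right) = \frac{76}{5} \left(-5\right) = -76$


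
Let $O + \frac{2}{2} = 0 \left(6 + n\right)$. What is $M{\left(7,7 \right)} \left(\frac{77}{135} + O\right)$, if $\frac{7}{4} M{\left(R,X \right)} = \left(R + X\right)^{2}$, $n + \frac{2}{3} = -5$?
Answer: $- \frac{6496}{135} \approx -48.119$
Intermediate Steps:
$n = - \frac{17}{3}$ ($n = - \frac{2}{3} - 5 = - \frac{17}{3} \approx -5.6667$)
$M{\left(R,X \right)} = \frac{4 \left(R + X\right)^{2}}{7}$
$O = -1$ ($O = -1 + 0 \left(6 - \frac{17}{3}\right) = -1 + 0 \cdot \frac{1}{3} = -1 + 0 = -1$)
$M{\left(7,7 \right)} \left(\frac{77}{135} + O\right) = \frac{4 \left(7 + 7\right)^{2}}{7} \left(\frac{77}{135} - 1\right) = \frac{4 \cdot 14^{2}}{7} \left(77 \cdot \frac{1}{135} - 1\right) = \frac{4}{7} \cdot 196 \left(\frac{77}{135} - 1\right) = 112 \left(- \frac{58}{135}\right) = - \frac{6496}{135}$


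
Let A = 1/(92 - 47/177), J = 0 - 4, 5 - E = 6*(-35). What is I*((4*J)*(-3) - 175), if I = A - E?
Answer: 443328806/16237 ≈ 27304.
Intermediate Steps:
E = 215 (E = 5 - 6*(-35) = 5 - 1*(-210) = 5 + 210 = 215)
J = -4
A = 177/16237 (A = 1/(92 - 47*1/177) = 1/(92 - 47/177) = 1/(16237/177) = 177/16237 ≈ 0.010901)
I = -3490778/16237 (I = 177/16237 - 1*215 = 177/16237 - 215 = -3490778/16237 ≈ -214.99)
I*((4*J)*(-3) - 175) = -3490778*((4*(-4))*(-3) - 175)/16237 = -3490778*(-16*(-3) - 175)/16237 = -3490778*(48 - 175)/16237 = -3490778/16237*(-127) = 443328806/16237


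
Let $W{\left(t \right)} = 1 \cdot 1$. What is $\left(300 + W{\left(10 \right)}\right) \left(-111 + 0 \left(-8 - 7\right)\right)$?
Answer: $-33411$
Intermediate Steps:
$W{\left(t \right)} = 1$
$\left(300 + W{\left(10 \right)}\right) \left(-111 + 0 \left(-8 - 7\right)\right) = \left(300 + 1\right) \left(-111 + 0 \left(-8 - 7\right)\right) = 301 \left(-111 + 0 \left(-15\right)\right) = 301 \left(-111 + 0\right) = 301 \left(-111\right) = -33411$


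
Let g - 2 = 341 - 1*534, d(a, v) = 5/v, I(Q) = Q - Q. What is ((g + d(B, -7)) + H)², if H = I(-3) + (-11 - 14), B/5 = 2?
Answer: 2301289/49 ≈ 46965.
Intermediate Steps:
I(Q) = 0
B = 10 (B = 5*2 = 10)
g = -191 (g = 2 + (341 - 1*534) = 2 + (341 - 534) = 2 - 193 = -191)
H = -25 (H = 0 + (-11 - 14) = 0 - 25 = -25)
((g + d(B, -7)) + H)² = ((-191 + 5/(-7)) - 25)² = ((-191 + 5*(-⅐)) - 25)² = ((-191 - 5/7) - 25)² = (-1342/7 - 25)² = (-1517/7)² = 2301289/49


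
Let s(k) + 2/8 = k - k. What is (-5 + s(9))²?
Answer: 441/16 ≈ 27.563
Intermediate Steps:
s(k) = -¼ (s(k) = -¼ + (k - k) = -¼ + 0 = -¼)
(-5 + s(9))² = (-5 - ¼)² = (-21/4)² = 441/16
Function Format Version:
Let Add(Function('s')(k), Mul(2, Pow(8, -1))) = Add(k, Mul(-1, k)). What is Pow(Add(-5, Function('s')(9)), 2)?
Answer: Rational(441, 16) ≈ 27.563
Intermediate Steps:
Function('s')(k) = Rational(-1, 4) (Function('s')(k) = Add(Rational(-1, 4), Add(k, Mul(-1, k))) = Add(Rational(-1, 4), 0) = Rational(-1, 4))
Pow(Add(-5, Function('s')(9)), 2) = Pow(Add(-5, Rational(-1, 4)), 2) = Pow(Rational(-21, 4), 2) = Rational(441, 16)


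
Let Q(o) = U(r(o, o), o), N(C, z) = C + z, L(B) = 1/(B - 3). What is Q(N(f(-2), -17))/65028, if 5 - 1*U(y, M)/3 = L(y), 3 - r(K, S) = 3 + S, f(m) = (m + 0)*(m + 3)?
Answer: 79/346816 ≈ 0.00022779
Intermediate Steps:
f(m) = m*(3 + m)
L(B) = 1/(-3 + B)
r(K, S) = -S (r(K, S) = 3 - (3 + S) = 3 + (-3 - S) = -S)
U(y, M) = 15 - 3/(-3 + y)
Q(o) = 3*(-16 - 5*o)/(-3 - o) (Q(o) = 3*(-16 + 5*(-o))/(-3 - o) = 3*(-16 - 5*o)/(-3 - o))
Q(N(f(-2), -17))/65028 = (3*(16 + 5*(-2*(3 - 2) - 17))/(3 + (-2*(3 - 2) - 17)))/65028 = (3*(16 + 5*(-2*1 - 17))/(3 + (-2*1 - 17)))*(1/65028) = (3*(16 + 5*(-2 - 17))/(3 + (-2 - 17)))*(1/65028) = (3*(16 + 5*(-19))/(3 - 19))*(1/65028) = (3*(16 - 95)/(-16))*(1/65028) = (3*(-1/16)*(-79))*(1/65028) = (237/16)*(1/65028) = 79/346816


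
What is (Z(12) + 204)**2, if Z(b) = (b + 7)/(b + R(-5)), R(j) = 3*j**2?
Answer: 315666289/7569 ≈ 41705.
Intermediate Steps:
Z(b) = (7 + b)/(75 + b) (Z(b) = (b + 7)/(b + 3*(-5)**2) = (7 + b)/(b + 3*25) = (7 + b)/(b + 75) = (7 + b)/(75 + b))
(Z(12) + 204)**2 = ((7 + 12)/(75 + 12) + 204)**2 = (19/87 + 204)**2 = (17767/87)**2 = 315666289/7569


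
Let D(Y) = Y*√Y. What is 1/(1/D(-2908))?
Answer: -5816*I*√727 ≈ -1.5682e+5*I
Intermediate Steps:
D(Y) = Y^(3/2)
1/(1/D(-2908)) = 1/(1/((-2908)^(3/2))) = 1/(1/(-5816*I*√727)) = 1/(I*√727/4228232) = -5816*I*√727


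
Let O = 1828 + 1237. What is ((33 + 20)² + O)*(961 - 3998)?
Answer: -17839338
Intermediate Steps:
O = 3065
((33 + 20)² + O)*(961 - 3998) = ((33 + 20)² + 3065)*(961 - 3998) = (53² + 3065)*(-3037) = (2809 + 3065)*(-3037) = 5874*(-3037) = -17839338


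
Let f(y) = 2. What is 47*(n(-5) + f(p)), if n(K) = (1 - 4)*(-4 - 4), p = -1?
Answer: 1222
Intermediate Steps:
n(K) = 24 (n(K) = -3*(-8) = 24)
47*(n(-5) + f(p)) = 47*(24 + 2) = 47*26 = 1222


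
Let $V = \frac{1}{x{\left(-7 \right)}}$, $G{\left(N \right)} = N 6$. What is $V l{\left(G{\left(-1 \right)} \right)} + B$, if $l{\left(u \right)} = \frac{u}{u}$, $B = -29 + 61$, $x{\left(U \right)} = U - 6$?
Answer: $\frac{415}{13} \approx 31.923$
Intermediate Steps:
$x{\left(U \right)} = -6 + U$
$G{\left(N \right)} = 6 N$
$B = 32$
$V = - \frac{1}{13}$ ($V = \frac{1}{-6 - 7} = \frac{1}{-13} = - \frac{1}{13} \approx -0.076923$)
$l{\left(u \right)} = 1$
$V l{\left(G{\left(-1 \right)} \right)} + B = \left(- \frac{1}{13}\right) 1 + 32 = - \frac{1}{13} + 32 = \frac{415}{13}$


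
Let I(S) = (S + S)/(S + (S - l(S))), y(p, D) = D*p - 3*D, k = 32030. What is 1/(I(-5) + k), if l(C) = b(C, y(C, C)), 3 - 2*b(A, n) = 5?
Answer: 9/288280 ≈ 3.1220e-5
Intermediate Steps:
y(p, D) = -3*D + D*p
b(A, n) = -1 (b(A, n) = 3/2 - 1/2*5 = 3/2 - 5/2 = -1)
l(C) = -1
I(S) = 2*S/(1 + 2*S) (I(S) = (S + S)/(S + (S - 1*(-1))) = (2*S)/(S + (S + 1)) = (2*S)/(S + (1 + S)) = (2*S)/(1 + 2*S) = 2*S/(1 + 2*S))
1/(I(-5) + k) = 1/(2*(-5)/(1 + 2*(-5)) + 32030) = 1/(2*(-5)/(1 - 10) + 32030) = 1/(2*(-5)/(-9) + 32030) = 1/(2*(-5)*(-1/9) + 32030) = 1/(10/9 + 32030) = 1/(288280/9) = 9/288280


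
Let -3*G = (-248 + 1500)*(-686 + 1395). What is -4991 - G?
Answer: 872695/3 ≈ 2.9090e+5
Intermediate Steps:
G = -887668/3 (G = -(-248 + 1500)*(-686 + 1395)/3 = -1252*709/3 = -1/3*887668 = -887668/3 ≈ -2.9589e+5)
-4991 - G = -4991 - 1*(-887668/3) = -4991 + 887668/3 = 872695/3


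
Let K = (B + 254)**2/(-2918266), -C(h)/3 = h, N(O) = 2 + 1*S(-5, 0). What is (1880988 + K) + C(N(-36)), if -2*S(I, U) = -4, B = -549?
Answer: 5489188220591/2918266 ≈ 1.8810e+6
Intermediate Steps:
S(I, U) = 2 (S(I, U) = -1/2*(-4) = 2)
N(O) = 4 (N(O) = 2 + 1*2 = 2 + 2 = 4)
C(h) = -3*h
K = -87025/2918266 (K = (-549 + 254)**2/(-2918266) = (-295)**2*(-1/2918266) = 87025*(-1/2918266) = -87025/2918266 ≈ -0.029821)
(1880988 + K) + C(N(-36)) = (1880988 - 87025/2918266) - 3*4 = 5489223239783/2918266 - 12 = 5489188220591/2918266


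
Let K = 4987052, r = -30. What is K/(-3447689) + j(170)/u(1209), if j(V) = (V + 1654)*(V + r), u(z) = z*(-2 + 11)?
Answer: 39339892868/1786395429 ≈ 22.022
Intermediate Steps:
u(z) = 9*z (u(z) = z*9 = 9*z)
j(V) = (-30 + V)*(1654 + V) (j(V) = (V + 1654)*(V - 30) = (1654 + V)*(-30 + V) = (-30 + V)*(1654 + V))
K/(-3447689) + j(170)/u(1209) = 4987052/(-3447689) + (-49620 + 170**2 + 1624*170)/((9*1209)) = 4987052*(-1/3447689) + (-49620 + 28900 + 276080)/10881 = -712436/492527 + 255360*(1/10881) = -712436/492527 + 85120/3627 = 39339892868/1786395429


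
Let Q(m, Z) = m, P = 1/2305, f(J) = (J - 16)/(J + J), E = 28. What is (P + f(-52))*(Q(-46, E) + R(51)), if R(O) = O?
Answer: 39211/11986 ≈ 3.2714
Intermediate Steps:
f(J) = (-16 + J)/(2*J) (f(J) = (-16 + J)/((2*J)) = (-16 + J)*(1/(2*J)) = (-16 + J)/(2*J))
P = 1/2305 ≈ 0.00043384
(P + f(-52))*(Q(-46, E) + R(51)) = (1/2305 + (½)*(-16 - 52)/(-52))*(-46 + 51) = (1/2305 + (½)*(-1/52)*(-68))*5 = (1/2305 + 17/26)*5 = (39211/59930)*5 = 39211/11986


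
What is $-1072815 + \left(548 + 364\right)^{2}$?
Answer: $-241071$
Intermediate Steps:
$-1072815 + \left(548 + 364\right)^{2} = -1072815 + 912^{2} = -1072815 + 831744 = -241071$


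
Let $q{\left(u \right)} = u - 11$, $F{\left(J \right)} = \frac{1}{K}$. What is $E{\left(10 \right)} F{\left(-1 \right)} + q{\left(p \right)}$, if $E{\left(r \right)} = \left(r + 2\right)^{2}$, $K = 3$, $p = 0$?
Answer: $37$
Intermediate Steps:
$E{\left(r \right)} = \left(2 + r\right)^{2}$
$F{\left(J \right)} = \frac{1}{3}$
$q{\left(u \right)} = -11 + u$
$E{\left(10 \right)} F{\left(-1 \right)} + q{\left(p \right)} = \left(2 + 10\right)^{2} \cdot \frac{1}{3} + \left(-11 + 0\right) = 12^{2} \cdot \frac{1}{3} - 11 = 144 \cdot \frac{1}{3} - 11 = 48 - 11 = 37$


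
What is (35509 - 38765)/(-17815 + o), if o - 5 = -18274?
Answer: 814/9021 ≈ 0.090234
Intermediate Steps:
o = -18269 (o = 5 - 18274 = -18269)
(35509 - 38765)/(-17815 + o) = (35509 - 38765)/(-17815 - 18269) = -3256/(-36084) = -3256*(-1/36084) = 814/9021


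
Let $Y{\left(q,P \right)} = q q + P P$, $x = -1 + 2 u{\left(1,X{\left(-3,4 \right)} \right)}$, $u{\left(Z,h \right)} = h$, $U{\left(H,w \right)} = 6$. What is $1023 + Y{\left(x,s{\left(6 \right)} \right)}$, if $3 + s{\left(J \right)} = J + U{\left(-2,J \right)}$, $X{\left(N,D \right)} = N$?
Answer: $1153$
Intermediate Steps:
$s{\left(J \right)} = 3 + J$ ($s{\left(J \right)} = -3 + \left(J + 6\right) = -3 + \left(6 + J\right) = 3 + J$)
$x = -7$ ($x = -1 + 2 \left(-3\right) = -1 - 6 = -7$)
$Y{\left(q,P \right)} = P^{2} + q^{2}$ ($Y{\left(q,P \right)} = q^{2} + P^{2} = P^{2} + q^{2}$)
$1023 + Y{\left(x,s{\left(6 \right)} \right)} = 1023 + \left(\left(3 + 6\right)^{2} + \left(-7\right)^{2}\right) = 1023 + \left(9^{2} + 49\right) = 1023 + \left(81 + 49\right) = 1023 + 130 = 1153$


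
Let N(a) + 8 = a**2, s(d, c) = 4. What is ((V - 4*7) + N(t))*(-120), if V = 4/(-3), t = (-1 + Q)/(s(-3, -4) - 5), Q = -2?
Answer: 3400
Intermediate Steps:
t = 3 (t = (-1 - 2)/(4 - 5) = -3/(-1) = -3*(-1) = 3)
V = -4/3 (V = 4*(-1/3) = -4/3 ≈ -1.3333)
N(a) = -8 + a**2
((V - 4*7) + N(t))*(-120) = ((-4/3 - 4*7) + (-8 + 3**2))*(-120) = ((-4/3 - 28) + (-8 + 9))*(-120) = (-88/3 + 1)*(-120) = -85/3*(-120) = 3400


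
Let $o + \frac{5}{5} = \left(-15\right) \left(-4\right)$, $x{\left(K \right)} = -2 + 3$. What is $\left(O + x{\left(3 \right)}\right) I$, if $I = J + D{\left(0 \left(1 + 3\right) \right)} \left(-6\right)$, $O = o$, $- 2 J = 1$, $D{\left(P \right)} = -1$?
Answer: $330$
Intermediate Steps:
$x{\left(K \right)} = 1$
$J = - \frac{1}{2}$ ($J = \left(- \frac{1}{2}\right) 1 = - \frac{1}{2} \approx -0.5$)
$o = 59$ ($o = -1 - -60 = -1 + 60 = 59$)
$O = 59$
$I = \frac{11}{2}$ ($I = - \frac{1}{2} - -6 = - \frac{1}{2} + 6 = \frac{11}{2} \approx 5.5$)
$\left(O + x{\left(3 \right)}\right) I = \left(59 + 1\right) \frac{11}{2} = 60 \cdot \frac{11}{2} = 330$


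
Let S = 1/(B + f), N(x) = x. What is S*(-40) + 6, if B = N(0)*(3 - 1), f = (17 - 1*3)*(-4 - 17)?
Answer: 902/147 ≈ 6.1361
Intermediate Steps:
f = -294 (f = (17 - 3)*(-21) = 14*(-21) = -294)
B = 0 (B = 0*(3 - 1) = 0*2 = 0)
S = -1/294 (S = 1/(0 - 294) = 1/(-294) = -1/294 ≈ -0.0034014)
S*(-40) + 6 = -1/294*(-40) + 6 = 20/147 + 6 = 902/147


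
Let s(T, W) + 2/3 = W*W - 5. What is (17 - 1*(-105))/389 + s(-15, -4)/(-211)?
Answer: 65167/246237 ≈ 0.26465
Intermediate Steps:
s(T, W) = -17/3 + W**2 (s(T, W) = -2/3 + (W*W - 5) = -2/3 + (W**2 - 5) = -2/3 + (-5 + W**2) = -17/3 + W**2)
(17 - 1*(-105))/389 + s(-15, -4)/(-211) = (17 - 1*(-105))/389 + (-17/3 + (-4)**2)/(-211) = (17 + 105)*(1/389) + (-17/3 + 16)*(-1/211) = 122*(1/389) + (31/3)*(-1/211) = 122/389 - 31/633 = 65167/246237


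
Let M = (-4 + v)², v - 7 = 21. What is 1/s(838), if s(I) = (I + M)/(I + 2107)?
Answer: 2945/1414 ≈ 2.0827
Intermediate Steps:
v = 28 (v = 7 + 21 = 28)
M = 576 (M = (-4 + 28)² = 24² = 576)
s(I) = (576 + I)/(2107 + I) (s(I) = (I + 576)/(I + 2107) = (576 + I)/(2107 + I))
1/s(838) = 1/((576 + 838)/(2107 + 838)) = 1/(1414/2945) = 2945/1414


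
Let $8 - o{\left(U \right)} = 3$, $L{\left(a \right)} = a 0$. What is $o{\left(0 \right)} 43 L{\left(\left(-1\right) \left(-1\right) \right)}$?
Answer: $0$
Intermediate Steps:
$L{\left(a \right)} = 0$
$o{\left(U \right)} = 5$ ($o{\left(U \right)} = 8 - 3 = 5$)
$o{\left(0 \right)} 43 L{\left(\left(-1\right) \left(-1\right) \right)} = 5 \cdot 43 \cdot 0 = 215 \cdot 0 = 0$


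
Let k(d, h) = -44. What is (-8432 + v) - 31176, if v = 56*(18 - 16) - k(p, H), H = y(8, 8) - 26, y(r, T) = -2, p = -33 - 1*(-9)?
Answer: -39452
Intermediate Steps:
p = -24 (p = -33 + 9 = -24)
H = -28 (H = -2 - 26 = -28)
v = 156 (v = 56*(18 - 16) - 1*(-44) = 56*2 + 44 = 112 + 44 = 156)
(-8432 + v) - 31176 = (-8432 + 156) - 31176 = -8276 - 31176 = -39452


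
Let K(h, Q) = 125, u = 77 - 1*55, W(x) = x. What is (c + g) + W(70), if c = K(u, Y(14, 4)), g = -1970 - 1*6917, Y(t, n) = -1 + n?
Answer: -8692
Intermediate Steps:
u = 22 (u = 77 - 55 = 22)
g = -8887 (g = -1970 - 6917 = -8887)
c = 125
(c + g) + W(70) = (125 - 8887) + 70 = -8762 + 70 = -8692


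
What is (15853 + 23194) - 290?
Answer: 38757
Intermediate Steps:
(15853 + 23194) - 290 = 39047 - 290 = 38757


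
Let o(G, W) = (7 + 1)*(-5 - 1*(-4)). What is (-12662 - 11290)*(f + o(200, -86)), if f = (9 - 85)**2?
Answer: -138155136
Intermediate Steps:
f = 5776 (f = (-76)**2 = 5776)
o(G, W) = -8 (o(G, W) = 8*(-5 + 4) = 8*(-1) = -8)
(-12662 - 11290)*(f + o(200, -86)) = (-12662 - 11290)*(5776 - 8) = -23952*5768 = -138155136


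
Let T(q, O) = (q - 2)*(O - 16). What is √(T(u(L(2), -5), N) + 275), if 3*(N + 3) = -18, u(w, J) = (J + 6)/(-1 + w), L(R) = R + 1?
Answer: 25*√2/2 ≈ 17.678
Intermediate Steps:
L(R) = 1 + R
u(w, J) = (6 + J)/(-1 + w)
N = -9 (N = -3 + (⅓)*(-18) = -3 - 6 = -9)
T(q, O) = (-16 + O)*(-2 + q) (T(q, O) = (-2 + q)*(-16 + O) = (-16 + O)*(-2 + q))
√(T(u(L(2), -5), N) + 275) = √((32 - 16*(6 - 5)/(-1 + (1 + 2)) - 2*(-9) - 9*(6 - 5)/(-1 + (1 + 2))) + 275) = √((32 - 16/(-1 + 3) + 18 - 9/(-1 + 3)) + 275) = √((32 - 16/2 + 18 - 9/2) + 275) = √((32 - 8 + 18 - 9/2) + 275) = √(75/2 + 275) = √(625/2) = 25*√2/2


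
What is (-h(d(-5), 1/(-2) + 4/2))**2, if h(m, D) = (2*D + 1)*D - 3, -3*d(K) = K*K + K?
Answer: 9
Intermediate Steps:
d(K) = -K/3 - K**2/3 (d(K) = -(K*K + K)/3 = -(K**2 + K)/3 = -(K + K**2)/3 = -K/3 - K**2/3)
h(m, D) = -3 + D*(1 + 2*D) (h(m, D) = (1 + 2*D)*D - 3 = D*(1 + 2*D) - 3 = -3 + D*(1 + 2*D))
(-h(d(-5), 1/(-2) + 4/2))**2 = (-(-3 + (1/(-2) + 4/2) + 2*(1/(-2) + 4/2)**2))**2 = (-(-3 + (1*(-1/2) + 4*(1/2)) + 2*(1*(-1/2) + 4*(1/2))**2))**2 = (-(-3 + (-1/2 + 2) + 2*(-1/2 + 2)**2))**2 = (-(-3 + 3/2 + 2*(3/2)**2))**2 = (-(-3 + 3/2 + 2*(9/4)))**2 = (-(-3 + 3/2 + 9/2))**2 = (-1*3)**2 = (-3)**2 = 9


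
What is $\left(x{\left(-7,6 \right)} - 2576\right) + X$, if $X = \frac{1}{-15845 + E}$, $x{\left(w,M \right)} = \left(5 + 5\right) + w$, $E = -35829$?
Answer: $- \frac{132957203}{51674} \approx -2573.0$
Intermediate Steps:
$x{\left(w,M \right)} = 10 + w$
$X = - \frac{1}{51674}$ ($X = \frac{1}{-15845 - 35829} = \frac{1}{-51674} = - \frac{1}{51674} \approx -1.9352 \cdot 10^{-5}$)
$\left(x{\left(-7,6 \right)} - 2576\right) + X = \left(\left(10 - 7\right) - 2576\right) - \frac{1}{51674} = \left(3 - 2576\right) - \frac{1}{51674} = -2573 - \frac{1}{51674} = - \frac{132957203}{51674}$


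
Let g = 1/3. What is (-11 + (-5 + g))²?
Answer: 2209/9 ≈ 245.44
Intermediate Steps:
g = ⅓ (g = 1*(⅓) = ⅓ ≈ 0.33333)
(-11 + (-5 + g))² = (-11 + (-5 + ⅓))² = (-11 - 14/3)² = (-47/3)² = 2209/9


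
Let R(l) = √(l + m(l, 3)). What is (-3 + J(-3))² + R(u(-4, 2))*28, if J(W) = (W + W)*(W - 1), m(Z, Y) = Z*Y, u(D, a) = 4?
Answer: 553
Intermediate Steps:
m(Z, Y) = Y*Z
J(W) = 2*W*(-1 + W) (J(W) = (2*W)*(-1 + W) = 2*W*(-1 + W))
R(l) = 2*√l (R(l) = √(l + 3*l) = √(4*l) = 2*√l)
(-3 + J(-3))² + R(u(-4, 2))*28 = (-3 + 2*(-3)*(-1 - 3))² + (2*√4)*28 = (-3 + 2*(-3)*(-4))² + (2*2)*28 = (-3 + 24)² + 4*28 = 21² + 112 = 441 + 112 = 553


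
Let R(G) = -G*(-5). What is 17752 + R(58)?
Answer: 18042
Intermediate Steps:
R(G) = 5*G
17752 + R(58) = 17752 + 5*58 = 17752 + 290 = 18042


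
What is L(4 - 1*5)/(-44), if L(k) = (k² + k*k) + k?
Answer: -1/44 ≈ -0.022727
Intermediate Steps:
L(k) = k + 2*k² (L(k) = (k² + k²) + k = 2*k² + k = k + 2*k²)
L(4 - 1*5)/(-44) = ((4 - 1*5)*(1 + 2*(4 - 1*5)))/(-44) = ((4 - 5)*(1 + 2*(4 - 5)))*(-1/44) = -(1 + 2*(-1))*(-1/44) = -(1 - 2)*(-1/44) = -1*(-1)*(-1/44) = 1*(-1/44) = -1/44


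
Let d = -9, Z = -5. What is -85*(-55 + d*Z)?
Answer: 850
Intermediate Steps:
-85*(-55 + d*Z) = -85*(-55 - 9*(-5)) = -85*(-55 + 45) = -85*(-10) = 850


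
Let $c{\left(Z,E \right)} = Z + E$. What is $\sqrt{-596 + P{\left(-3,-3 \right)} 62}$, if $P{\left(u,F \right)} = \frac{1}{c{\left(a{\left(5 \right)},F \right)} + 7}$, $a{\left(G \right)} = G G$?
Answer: $\frac{i \sqrt{499438}}{29} \approx 24.369 i$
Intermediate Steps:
$a{\left(G \right)} = G^{2}$
$c{\left(Z,E \right)} = E + Z$
$P{\left(u,F \right)} = \frac{1}{32 + F}$ ($P{\left(u,F \right)} = \frac{1}{\left(F + 5^{2}\right) + 7} = \frac{1}{\left(F + 25\right) + 7} = \frac{1}{\left(25 + F\right) + 7} = \frac{1}{32 + F}$)
$\sqrt{-596 + P{\left(-3,-3 \right)} 62} = \sqrt{-596 + \frac{1}{32 - 3} \cdot 62} = \sqrt{-596 + \frac{1}{29} \cdot 62} = \sqrt{-596 + \frac{62}{29}} = \sqrt{- \frac{17222}{29}} = \frac{i \sqrt{499438}}{29}$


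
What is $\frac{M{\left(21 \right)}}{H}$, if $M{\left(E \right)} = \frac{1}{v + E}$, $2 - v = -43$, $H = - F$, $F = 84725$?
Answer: $- \frac{1}{5591850} \approx -1.7883 \cdot 10^{-7}$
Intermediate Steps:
$H = -84725$ ($H = \left(-1\right) 84725 = -84725$)
$v = 45$ ($v = 2 - -43 = 2 + 43 = 45$)
$M{\left(E \right)} = \frac{1}{45 + E}$
$\frac{M{\left(21 \right)}}{H} = \frac{1}{\left(45 + 21\right) \left(-84725\right)} = \frac{1}{66} \left(- \frac{1}{84725}\right) = - \frac{1}{5591850}$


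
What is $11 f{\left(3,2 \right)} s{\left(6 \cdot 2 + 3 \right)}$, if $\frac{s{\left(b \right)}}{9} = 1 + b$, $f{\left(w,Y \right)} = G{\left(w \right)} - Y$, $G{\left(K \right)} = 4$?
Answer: $3168$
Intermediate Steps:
$f{\left(w,Y \right)} = 4 - Y$
$s{\left(b \right)} = 9 + 9 b$ ($s{\left(b \right)} = 9 \left(1 + b\right) = 9 + 9 b$)
$11 f{\left(3,2 \right)} s{\left(6 \cdot 2 + 3 \right)} = 11 \left(4 - 2\right) \left(9 + 9 \left(6 \cdot 2 + 3\right)\right) = 11 \left(4 - 2\right) \left(9 + 9 \left(12 + 3\right)\right) = 11 \cdot 2 \left(9 + 9 \cdot 15\right) = 22 \left(9 + 135\right) = 22 \cdot 144 = 3168$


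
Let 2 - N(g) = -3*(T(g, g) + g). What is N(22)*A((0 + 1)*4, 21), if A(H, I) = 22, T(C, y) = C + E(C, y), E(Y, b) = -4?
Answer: 2684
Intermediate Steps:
T(C, y) = -4 + C (T(C, y) = C - 4 = -4 + C)
N(g) = -10 + 6*g (N(g) = 2 - (-3)*((-4 + g) + g) = 2 - (-3)*(-4 + 2*g) = 2 - (12 - 6*g) = 2 + (-12 + 6*g) = -10 + 6*g)
N(22)*A((0 + 1)*4, 21) = (-10 + 6*22)*22 = (-10 + 132)*22 = 122*22 = 2684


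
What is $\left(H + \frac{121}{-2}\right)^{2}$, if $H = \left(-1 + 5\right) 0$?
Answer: $\frac{14641}{4} \approx 3660.3$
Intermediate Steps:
$H = 0$ ($H = 4 \cdot 0 = 0$)
$\left(H + \frac{121}{-2}\right)^{2} = \left(0 + \frac{121}{-2}\right)^{2} = \left(0 + 121 \left(- \frac{1}{2}\right)\right)^{2} = \left(0 - \frac{121}{2}\right)^{2} = \left(- \frac{121}{2}\right)^{2} = \frac{14641}{4}$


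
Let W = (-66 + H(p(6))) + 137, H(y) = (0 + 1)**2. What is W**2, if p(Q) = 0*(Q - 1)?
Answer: 5184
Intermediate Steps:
p(Q) = 0 (p(Q) = 0*(-1 + Q) = 0)
H(y) = 1 (H(y) = 1**2 = 1)
W = 72 (W = (-66 + 1) + 137 = -65 + 137 = 72)
W**2 = 72**2 = 5184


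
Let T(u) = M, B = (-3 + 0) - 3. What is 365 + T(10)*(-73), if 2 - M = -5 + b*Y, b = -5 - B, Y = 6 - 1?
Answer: 219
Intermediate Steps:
B = -6 (B = -3 - 3 = -6)
Y = 5
b = 1 (b = -5 - 1*(-6) = -5 + 6 = 1)
M = 2 (M = 2 - (-5 + 1*5) = 2 - (-5 + 5) = 2 - 1*0 = 2 + 0 = 2)
T(u) = 2
365 + T(10)*(-73) = 365 + 2*(-73) = 365 - 146 = 219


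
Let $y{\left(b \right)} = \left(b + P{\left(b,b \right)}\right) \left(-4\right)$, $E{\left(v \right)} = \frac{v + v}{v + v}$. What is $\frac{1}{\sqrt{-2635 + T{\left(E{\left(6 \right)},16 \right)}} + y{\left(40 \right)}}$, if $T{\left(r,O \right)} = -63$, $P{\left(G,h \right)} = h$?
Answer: $- \frac{160}{52549} - \frac{i \sqrt{2698}}{105098} \approx -0.0030448 - 0.00049423 i$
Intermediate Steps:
$E{\left(v \right)} = 1$ ($E{\left(v \right)} = \frac{2 v}{2 v} = 2 v \frac{1}{2 v} = 1$)
$y{\left(b \right)} = - 8 b$ ($y{\left(b \right)} = \left(b + b\right) \left(-4\right) = 2 b \left(-4\right) = - 8 b$)
$\frac{1}{\sqrt{-2635 + T{\left(E{\left(6 \right)},16 \right)}} + y{\left(40 \right)}} = \frac{1}{\sqrt{-2635 - 63} - 320} = \frac{1}{\sqrt{-2698} - 320} = \frac{1}{i \sqrt{2698} - 320} = \frac{1}{-320 + i \sqrt{2698}}$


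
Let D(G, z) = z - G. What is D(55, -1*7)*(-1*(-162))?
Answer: -10044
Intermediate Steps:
D(55, -1*7)*(-1*(-162)) = (-1*7 - 1*55)*(-1*(-162)) = (-7 - 55)*162 = -62*162 = -10044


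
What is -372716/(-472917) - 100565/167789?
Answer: 14978746819/79350270513 ≈ 0.18877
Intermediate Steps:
-372716/(-472917) - 100565/167789 = -372716*(-1/472917) - 100565*1/167789 = 372716/472917 - 100565/167789 = 14978746819/79350270513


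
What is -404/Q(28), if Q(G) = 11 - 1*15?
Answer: 101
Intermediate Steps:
Q(G) = -4 (Q(G) = 11 - 15 = -4)
-404/Q(28) = -404/(-4) = -404*(-1/4) = 101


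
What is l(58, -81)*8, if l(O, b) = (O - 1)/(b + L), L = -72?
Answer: -152/51 ≈ -2.9804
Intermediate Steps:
l(O, b) = (-1 + O)/(-72 + b) (l(O, b) = (O - 1)/(b - 72) = (-1 + O)/(-72 + b))
l(58, -81)*8 = ((-1 + 58)/(-72 - 81))*8 = (57/(-153))*8 = -1/153*57*8 = -19/51*8 = -152/51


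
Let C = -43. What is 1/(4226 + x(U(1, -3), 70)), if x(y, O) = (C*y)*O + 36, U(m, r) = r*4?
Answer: 1/40382 ≈ 2.4764e-5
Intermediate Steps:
U(m, r) = 4*r
x(y, O) = 36 - 43*O*y (x(y, O) = (-43*y)*O + 36 = -43*O*y + 36 = 36 - 43*O*y)
1/(4226 + x(U(1, -3), 70)) = 1/(4226 + (36 - 43*70*4*(-3))) = 1/(4226 + (36 - 43*70*(-12))) = 1/(4226 + (36 + 36120)) = 1/(4226 + 36156) = 1/40382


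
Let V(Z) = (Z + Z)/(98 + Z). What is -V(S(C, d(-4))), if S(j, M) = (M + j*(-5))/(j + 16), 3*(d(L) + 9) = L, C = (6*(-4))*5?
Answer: 3538/28807 ≈ 0.12282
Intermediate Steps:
C = -120 (C = -24*5 = -120)
d(L) = -9 + L/3
S(j, M) = (M - 5*j)/(16 + j)
V(Z) = 2*Z/(98 + Z) (V(Z) = (2*Z)/(98 + Z) = 2*Z/(98 + Z))
-V(S(C, d(-4))) = -2*((-9 + (⅓)*(-4)) - 5*(-120))/(16 - 120)/(98 + ((-9 + (⅓)*(-4)) - 5*(-120))/(16 - 120)) = -2*((-9 - 4/3) + 600)/(-104)/(98 + ((-9 - 4/3) + 600)/(-104)) = -2*(-(-31/3 + 600)/104)/(98 - (-31/3 + 600)/104) = -2*(-1/104*1769/3)/(98 - 1/104*1769/3) = -2*(-1769)/(312*(98 - 1769/312)) = -2*(-1769)/(312*28807/312) = -2*(-1769)*312/(312*28807) = -1*(-3538/28807) = 3538/28807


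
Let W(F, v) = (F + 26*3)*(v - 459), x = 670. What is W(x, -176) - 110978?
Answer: -585958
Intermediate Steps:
W(F, v) = (-459 + v)*(78 + F) (W(F, v) = (F + 78)*(-459 + v) = (78 + F)*(-459 + v) = (-459 + v)*(78 + F))
W(x, -176) - 110978 = (-35802 - 459*670 + 78*(-176) + 670*(-176)) - 110978 = (-35802 - 307530 - 13728 - 117920) - 110978 = -474980 - 110978 = -585958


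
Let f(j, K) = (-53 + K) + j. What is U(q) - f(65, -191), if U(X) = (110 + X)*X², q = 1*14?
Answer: 24483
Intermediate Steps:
f(j, K) = -53 + K + j
q = 14
U(X) = X²*(110 + X)
U(q) - f(65, -191) = 14²*(110 + 14) - (-53 - 191 + 65) = 196*124 - 1*(-179) = 24304 + 179 = 24483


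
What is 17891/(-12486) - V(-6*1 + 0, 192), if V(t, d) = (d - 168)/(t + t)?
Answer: 7081/12486 ≈ 0.56711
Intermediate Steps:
V(t, d) = (-168 + d)/(2*t) (V(t, d) = (-168 + d)/((2*t)) = (-168 + d)*(1/(2*t)) = (-168 + d)/(2*t))
17891/(-12486) - V(-6*1 + 0, 192) = 17891/(-12486) - (-168 + 192)/(2*(-6*1 + 0)) = 17891*(-1/12486) - 24/(2*(-6 + 0)) = -17891/12486 - 24/(2*(-6)) = -17891/12486 - (-1)*24/(2*6) = -17891/12486 - 1*(-2) = -17891/12486 + 2 = 7081/12486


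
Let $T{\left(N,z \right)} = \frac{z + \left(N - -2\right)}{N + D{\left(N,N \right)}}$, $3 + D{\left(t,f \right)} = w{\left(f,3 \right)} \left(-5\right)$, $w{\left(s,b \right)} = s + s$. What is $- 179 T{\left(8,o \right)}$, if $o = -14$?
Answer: $- \frac{716}{75} \approx -9.5467$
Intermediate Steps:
$w{\left(s,b \right)} = 2 s$
$D{\left(t,f \right)} = -3 - 10 f$ ($D{\left(t,f \right)} = -3 + 2 f \left(-5\right) = -3 - 10 f$)
$T{\left(N,z \right)} = \frac{2 + N + z}{-3 - 9 N}$ ($T{\left(N,z \right)} = \frac{z + \left(N - -2\right)}{N - \left(3 + 10 N\right)} = \frac{z + \left(N + 2\right)}{-3 - 9 N} = \frac{z + \left(2 + N\right)}{-3 - 9 N} = \frac{2 + N + z}{-3 - 9 N}$)
$- 179 T{\left(8,o \right)} = - 179 \frac{-2 - 8 - -14}{3 \left(1 + 3 \cdot 8\right)} = - 179 \frac{-2 - 8 + 14}{3 \left(1 + 24\right)} = - 179 \cdot \frac{1}{3} \cdot \frac{1}{25} \cdot 4 = \left(-179\right) \frac{4}{75} = - \frac{716}{75}$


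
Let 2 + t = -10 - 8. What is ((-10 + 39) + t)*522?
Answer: 4698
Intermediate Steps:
t = -20 (t = -2 + (-10 - 8) = -2 - 18 = -20)
((-10 + 39) + t)*522 = ((-10 + 39) - 20)*522 = (29 - 20)*522 = 9*522 = 4698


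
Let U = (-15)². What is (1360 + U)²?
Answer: 2512225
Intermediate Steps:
U = 225
(1360 + U)² = (1360 + 225)² = 1585² = 2512225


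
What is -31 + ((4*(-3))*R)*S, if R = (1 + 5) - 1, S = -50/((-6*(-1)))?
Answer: 469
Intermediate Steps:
S = -25/3 (S = -50/6 = -50*⅙ = -25/3 ≈ -8.3333)
R = 5 (R = 6 - 1 = 5)
-31 + ((4*(-3))*R)*S = -31 + ((4*(-3))*5)*(-25/3) = -31 - 12*5*(-25/3) = -31 - 60*(-25/3) = -31 + 500 = 469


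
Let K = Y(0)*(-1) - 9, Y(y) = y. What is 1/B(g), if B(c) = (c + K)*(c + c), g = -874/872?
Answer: 95048/1905757 ≈ 0.049874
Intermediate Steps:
g = -437/436 (g = -874*1/872 = -437/436 ≈ -1.0023)
K = -9 (K = 0*(-1) - 9 = 0 - 9 = -9)
B(c) = 2*c*(-9 + c) (B(c) = (c - 9)*(c + c) = (-9 + c)*(2*c) = 2*c*(-9 + c))
1/B(g) = 1/(2*(-437/436)*(-9 - 437/436)) = 1/(2*(-437/436)*(-4361/436)) = 1/(1905757/95048) = 95048/1905757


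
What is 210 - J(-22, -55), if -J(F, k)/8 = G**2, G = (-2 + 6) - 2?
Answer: 242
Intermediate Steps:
G = 2 (G = 4 - 2 = 2)
J(F, k) = -32 (J(F, k) = -8*2**2 = -8*4 = -32)
210 - J(-22, -55) = 210 - 1*(-32) = 210 + 32 = 242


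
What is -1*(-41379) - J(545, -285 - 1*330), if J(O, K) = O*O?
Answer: -255646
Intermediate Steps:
J(O, K) = O²
-1*(-41379) - J(545, -285 - 1*330) = -1*(-41379) - 1*545² = 41379 - 1*297025 = 41379 - 297025 = -255646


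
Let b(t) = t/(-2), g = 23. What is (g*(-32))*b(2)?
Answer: 736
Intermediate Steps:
b(t) = -t/2 (b(t) = t*(-1/2) = -t/2)
(g*(-32))*b(2) = (23*(-32))*(-1/2*2) = -736*(-1) = 736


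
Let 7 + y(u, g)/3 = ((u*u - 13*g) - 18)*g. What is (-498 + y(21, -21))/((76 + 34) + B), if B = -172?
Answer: 44367/62 ≈ 715.60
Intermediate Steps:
y(u, g) = -21 + 3*g*(-18 + u² - 13*g) (y(u, g) = -21 + 3*(((u*u - 13*g) - 18)*g) = -21 + 3*(((u² - 13*g) - 18)*g) = -21 + 3*((-18 + u² - 13*g)*g) = -21 + 3*(g*(-18 + u² - 13*g)) = -21 + 3*g*(-18 + u² - 13*g))
(-498 + y(21, -21))/((76 + 34) + B) = (-498 + (-21 - 54*(-21) - 39*(-21)² + 3*(-21)*21²))/((76 + 34) - 172) = (-498 + (-21 + 1134 - 39*441 + 3*(-21)*441))/(110 - 172) = (-498 + (-21 + 1134 - 17199 - 27783))/(-62) = (-498 - 43869)*(-1/62) = -44367*(-1/62) = 44367/62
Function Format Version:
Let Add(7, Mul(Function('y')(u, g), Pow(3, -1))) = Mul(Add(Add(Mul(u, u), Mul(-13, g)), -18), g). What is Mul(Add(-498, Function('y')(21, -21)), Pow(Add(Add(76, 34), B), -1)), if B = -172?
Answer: Rational(44367, 62) ≈ 715.60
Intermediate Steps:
Function('y')(u, g) = Add(-21, Mul(3, g, Add(-18, Pow(u, 2), Mul(-13, g)))) (Function('y')(u, g) = Add(-21, Mul(3, Mul(Add(Add(Mul(u, u), Mul(-13, g)), -18), g))) = Add(-21, Mul(3, Mul(Add(Add(Pow(u, 2), Mul(-13, g)), -18), g))) = Add(-21, Mul(3, Mul(Add(-18, Pow(u, 2), Mul(-13, g)), g))) = Add(-21, Mul(3, Mul(g, Add(-18, Pow(u, 2), Mul(-13, g))))) = Add(-21, Mul(3, g, Add(-18, Pow(u, 2), Mul(-13, g)))))
Mul(Add(-498, Function('y')(21, -21)), Pow(Add(Add(76, 34), B), -1)) = Mul(Add(-498, Add(-21, Mul(-54, -21), Mul(-39, Pow(-21, 2)), Mul(3, -21, Pow(21, 2)))), Pow(Add(Add(76, 34), -172), -1)) = Mul(Add(-498, Add(-21, 1134, Mul(-39, 441), Mul(3, -21, 441))), Pow(Add(110, -172), -1)) = Mul(Add(-498, Add(-21, 1134, -17199, -27783)), Pow(-62, -1)) = Mul(Add(-498, -43869), Rational(-1, 62)) = Mul(-44367, Rational(-1, 62)) = Rational(44367, 62)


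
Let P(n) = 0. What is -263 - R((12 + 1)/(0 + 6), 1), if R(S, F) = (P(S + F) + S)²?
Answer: -9637/36 ≈ -267.69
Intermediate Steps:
R(S, F) = S² (R(S, F) = (0 + S)² = S²)
-263 - R((12 + 1)/(0 + 6), 1) = -263 - ((12 + 1)/(0 + 6))² = -263 - (13/6)² = -263 - 1*169/36 = -263 - 169/36 = -9637/36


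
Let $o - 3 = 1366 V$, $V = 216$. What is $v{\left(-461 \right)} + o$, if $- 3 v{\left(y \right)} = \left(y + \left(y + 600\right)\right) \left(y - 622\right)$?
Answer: $178817$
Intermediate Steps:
$o = 295059$ ($o = 3 + 1366 \cdot 216 = 3 + 295056 = 295059$)
$v{\left(y \right)} = - \frac{\left(-622 + y\right) \left(600 + 2 y\right)}{3}$ ($v{\left(y \right)} = - \frac{\left(y + \left(y + 600\right)\right) \left(y - 622\right)}{3} = - \frac{\left(y + \left(600 + y\right)\right) \left(-622 + y\right)}{3} = - \frac{\left(600 + 2 y\right) \left(-622 + y\right)}{3} = - \frac{\left(-622 + y\right) \left(600 + 2 y\right)}{3}$)
$v{\left(-461 \right)} + o = \left(124400 - \frac{2 \left(-461\right)^{2}}{3} + \frac{644}{3} \left(-461\right)\right) + 295059 = \left(124400 - \frac{425042}{3} - \frac{296884}{3}\right) + 295059 = -116242 + 295059 = 178817$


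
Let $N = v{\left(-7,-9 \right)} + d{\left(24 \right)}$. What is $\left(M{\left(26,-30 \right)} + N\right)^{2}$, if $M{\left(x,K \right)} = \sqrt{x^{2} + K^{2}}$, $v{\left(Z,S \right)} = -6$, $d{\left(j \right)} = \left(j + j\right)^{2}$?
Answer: $5282380 + 9192 \sqrt{394} \approx 5.4648 \cdot 10^{6}$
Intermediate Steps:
$d{\left(j \right)} = 4 j^{2}$ ($d{\left(j \right)} = \left(2 j\right)^{2} = 4 j^{2}$)
$M{\left(x,K \right)} = \sqrt{K^{2} + x^{2}}$
$N = 2298$ ($N = -6 + 4 \cdot 24^{2} = -6 + 4 \cdot 576 = -6 + 2304 = 2298$)
$\left(M{\left(26,-30 \right)} + N\right)^{2} = \left(\sqrt{\left(-30\right)^{2} + 26^{2}} + 2298\right)^{2} = \left(\sqrt{900 + 676} + 2298\right)^{2} = \left(\sqrt{1576} + 2298\right)^{2} = \left(2 \sqrt{394} + 2298\right)^{2} = \left(2298 + 2 \sqrt{394}\right)^{2}$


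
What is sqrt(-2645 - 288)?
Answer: I*sqrt(2933) ≈ 54.157*I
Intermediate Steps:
sqrt(-2645 - 288) = sqrt(-2933) = I*sqrt(2933)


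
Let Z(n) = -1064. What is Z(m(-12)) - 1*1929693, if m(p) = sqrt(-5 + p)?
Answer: -1930757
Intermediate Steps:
Z(m(-12)) - 1*1929693 = -1064 - 1*1929693 = -1064 - 1929693 = -1930757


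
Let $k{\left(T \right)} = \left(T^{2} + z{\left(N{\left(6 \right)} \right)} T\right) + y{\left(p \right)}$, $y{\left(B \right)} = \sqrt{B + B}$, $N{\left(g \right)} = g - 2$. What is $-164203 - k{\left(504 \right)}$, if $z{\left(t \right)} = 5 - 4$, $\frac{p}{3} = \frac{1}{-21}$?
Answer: $-418723 - \frac{i \sqrt{14}}{7} \approx -4.1872 \cdot 10^{5} - 0.53452 i$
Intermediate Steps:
$N{\left(g \right)} = -2 + g$ ($N{\left(g \right)} = g - 2 = -2 + g$)
$p = - \frac{1}{7}$ ($p = \frac{3}{-21} = 3 \left(- \frac{1}{21}\right) = - \frac{1}{7} \approx -0.14286$)
$z{\left(t \right)} = 1$ ($z{\left(t \right)} = 5 - 4 = 1$)
$y{\left(B \right)} = \sqrt{2} \sqrt{B}$ ($y{\left(B \right)} = \sqrt{2 B} = \sqrt{2} \sqrt{B}$)
$k{\left(T \right)} = T + T^{2} + \frac{i \sqrt{14}}{7}$ ($k{\left(T \right)} = \left(T^{2} + 1 T\right) + \sqrt{2} \sqrt{- \frac{1}{7}} = \left(T^{2} + T\right) + \sqrt{2} \frac{i \sqrt{7}}{7} = \left(T + T^{2}\right) + \frac{i \sqrt{14}}{7} = T + T^{2} + \frac{i \sqrt{14}}{7}$)
$-164203 - k{\left(504 \right)} = -164203 - \left(504 + 504^{2} + \frac{i \sqrt{14}}{7}\right) = -164203 - \left(504 + 254016 + \frac{i \sqrt{14}}{7}\right) = -164203 - \left(254520 + \frac{i \sqrt{14}}{7}\right) = -418723 - \frac{i \sqrt{14}}{7}$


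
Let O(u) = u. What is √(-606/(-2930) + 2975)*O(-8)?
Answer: -8*√6385463270/1465 ≈ -436.36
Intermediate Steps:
√(-606/(-2930) + 2975)*O(-8) = √(-606/(-2930) + 2975)*(-8) = √(-606*(-1/2930) + 2975)*(-8) = √(303/1465 + 2975)*(-8) = √(4358678/1465)*(-8) = (√6385463270/1465)*(-8) = -8*√6385463270/1465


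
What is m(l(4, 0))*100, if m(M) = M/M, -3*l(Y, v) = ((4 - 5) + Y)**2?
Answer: 100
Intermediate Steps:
l(Y, v) = -(-1 + Y)**2/3 (l(Y, v) = -((4 - 5) + Y)**2/3 = -(-1 + Y)**2/3)
m(M) = 1
m(l(4, 0))*100 = 1*100 = 100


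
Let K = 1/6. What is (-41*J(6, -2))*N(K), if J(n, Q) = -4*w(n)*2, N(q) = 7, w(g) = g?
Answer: 13776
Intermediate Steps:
K = ⅙ ≈ 0.16667
J(n, Q) = -8*n (J(n, Q) = -4*n*2 = -8*n)
(-41*J(6, -2))*N(K) = -(-328)*6*7 = -41*(-48)*7 = 1968*7 = 13776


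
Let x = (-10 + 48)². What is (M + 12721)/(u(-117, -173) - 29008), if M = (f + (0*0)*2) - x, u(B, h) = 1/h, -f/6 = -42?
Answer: -664839/1672795 ≈ -0.39744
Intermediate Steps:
f = 252 (f = -6*(-42) = 252)
x = 1444 (x = 38² = 1444)
M = -1192 (M = (252 + (0*0)*2) - 1*1444 = (252 + 0*2) - 1444 = (252 + 0) - 1444 = 252 - 1444 = -1192)
(M + 12721)/(u(-117, -173) - 29008) = (-1192 + 12721)/(1/(-173) - 29008) = 11529/(-1/173 - 29008) = 11529/(-5018385/173) = 11529*(-173/5018385) = -664839/1672795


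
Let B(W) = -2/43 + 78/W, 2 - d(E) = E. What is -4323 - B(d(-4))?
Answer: -186446/43 ≈ -4336.0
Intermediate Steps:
d(E) = 2 - E
B(W) = -2/43 + 78/W (B(W) = -2*1/43 + 78/W = -2/43 + 78/W)
-4323 - B(d(-4)) = -4323 - (-2/43 + 78/(2 - 1*(-4))) = -4323 - (-2/43 + 78/(2 + 4)) = -4323 - (-2/43 + 78/6) = -4323 - (-2/43 + 78*(⅙)) = -4323 - (-2/43 + 13) = -4323 - 1*557/43 = -4323 - 557/43 = -186446/43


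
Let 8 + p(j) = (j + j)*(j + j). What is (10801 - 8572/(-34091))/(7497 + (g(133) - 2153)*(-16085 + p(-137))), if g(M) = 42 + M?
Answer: -122741821/1325695319269 ≈ -9.2587e-5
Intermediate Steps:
p(j) = -8 + 4*j² (p(j) = -8 + (j + j)*(j + j) = -8 + (2*j)*(2*j) = -8 + 4*j²)
(10801 - 8572/(-34091))/(7497 + (g(133) - 2153)*(-16085 + p(-137))) = (10801 - 8572/(-34091))/(7497 + ((42 + 133) - 2153)*(-16085 + (-8 + 4*(-137)²))) = (10801 - 8572*(-1/34091))/(7497 + (175 - 2153)*(-16085 + (-8 + 4*18769))) = (10801 + 8572/34091)/(7497 - 1978*(-16085 + (-8 + 75076))) = 368225463/(34091*(7497 - 1978*(-16085 + 75068))) = 368225463/(34091*(7497 - 1978*58983)) = 368225463/(34091*(7497 - 116668374)) = (368225463/34091)/(-116660877) = (368225463/34091)*(-1/116660877) = -122741821/1325695319269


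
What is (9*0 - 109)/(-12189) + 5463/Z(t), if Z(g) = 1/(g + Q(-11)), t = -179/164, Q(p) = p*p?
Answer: 1309463008031/1998996 ≈ 6.5506e+5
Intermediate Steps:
Q(p) = p**2
t = -179/164 (t = -179*1/164 = -179/164 ≈ -1.0915)
Z(g) = 1/(121 + g) (Z(g) = 1/(g + (-11)**2) = 1/(g + 121) = 1/(121 + g))
(9*0 - 109)/(-12189) + 5463/Z(t) = (9*0 - 109)/(-12189) + 5463/(1/(121 - 179/164)) = (0 - 109)*(-1/12189) + 5463/(1/(19665/164)) = -109*(-1/12189) + 5463/(164/19665) = 109/12189 + 5463*(19665/164) = 109/12189 + 107429895/164 = 1309463008031/1998996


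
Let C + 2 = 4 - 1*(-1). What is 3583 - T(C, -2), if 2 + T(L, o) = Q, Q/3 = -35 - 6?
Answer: 3708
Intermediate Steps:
Q = -123 (Q = 3*(-35 - 6) = 3*(-41) = -123)
C = 3 (C = -2 + (4 - 1*(-1)) = -2 + (4 + 1) = -2 + 5 = 3)
T(L, o) = -125 (T(L, o) = -2 - 123 = -125)
3583 - T(C, -2) = 3583 - 1*(-125) = 3583 + 125 = 3708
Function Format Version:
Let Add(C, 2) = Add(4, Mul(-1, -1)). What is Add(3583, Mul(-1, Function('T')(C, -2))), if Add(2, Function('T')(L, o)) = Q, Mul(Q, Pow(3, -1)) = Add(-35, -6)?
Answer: 3708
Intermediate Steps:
Q = -123 (Q = Mul(3, Add(-35, -6)) = Mul(3, -41) = -123)
C = 3 (C = Add(-2, Add(4, Mul(-1, -1))) = Add(-2, Add(4, 1)) = Add(-2, 5) = 3)
Function('T')(L, o) = -125 (Function('T')(L, o) = Add(-2, -123) = -125)
Add(3583, Mul(-1, Function('T')(C, -2))) = Add(3583, Mul(-1, -125)) = Add(3583, 125) = 3708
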